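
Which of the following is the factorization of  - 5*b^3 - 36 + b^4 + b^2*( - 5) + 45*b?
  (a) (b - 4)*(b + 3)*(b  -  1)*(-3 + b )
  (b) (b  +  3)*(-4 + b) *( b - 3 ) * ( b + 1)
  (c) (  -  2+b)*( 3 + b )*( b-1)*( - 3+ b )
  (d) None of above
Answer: a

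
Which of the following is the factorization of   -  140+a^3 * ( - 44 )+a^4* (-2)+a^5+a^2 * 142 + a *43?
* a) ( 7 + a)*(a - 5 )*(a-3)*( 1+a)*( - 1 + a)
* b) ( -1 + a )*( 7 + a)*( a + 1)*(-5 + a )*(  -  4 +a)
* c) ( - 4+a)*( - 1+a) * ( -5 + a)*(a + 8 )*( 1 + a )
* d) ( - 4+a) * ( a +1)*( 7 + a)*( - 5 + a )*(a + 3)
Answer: b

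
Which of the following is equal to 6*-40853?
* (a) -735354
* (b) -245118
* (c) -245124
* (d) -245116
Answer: b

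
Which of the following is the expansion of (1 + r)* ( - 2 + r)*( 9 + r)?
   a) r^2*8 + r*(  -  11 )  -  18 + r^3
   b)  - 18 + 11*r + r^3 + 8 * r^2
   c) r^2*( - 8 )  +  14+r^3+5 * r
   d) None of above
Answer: a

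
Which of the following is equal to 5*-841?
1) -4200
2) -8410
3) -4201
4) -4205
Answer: 4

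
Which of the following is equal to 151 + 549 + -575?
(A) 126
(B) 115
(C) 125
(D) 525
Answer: C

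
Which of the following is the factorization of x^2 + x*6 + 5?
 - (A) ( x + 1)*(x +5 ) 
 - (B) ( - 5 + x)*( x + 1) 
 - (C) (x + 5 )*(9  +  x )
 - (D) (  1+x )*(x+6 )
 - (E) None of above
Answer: A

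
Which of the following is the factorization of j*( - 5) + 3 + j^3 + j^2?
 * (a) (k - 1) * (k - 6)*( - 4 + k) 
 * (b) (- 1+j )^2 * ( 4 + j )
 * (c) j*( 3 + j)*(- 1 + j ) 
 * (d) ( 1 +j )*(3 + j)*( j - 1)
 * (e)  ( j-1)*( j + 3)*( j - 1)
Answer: e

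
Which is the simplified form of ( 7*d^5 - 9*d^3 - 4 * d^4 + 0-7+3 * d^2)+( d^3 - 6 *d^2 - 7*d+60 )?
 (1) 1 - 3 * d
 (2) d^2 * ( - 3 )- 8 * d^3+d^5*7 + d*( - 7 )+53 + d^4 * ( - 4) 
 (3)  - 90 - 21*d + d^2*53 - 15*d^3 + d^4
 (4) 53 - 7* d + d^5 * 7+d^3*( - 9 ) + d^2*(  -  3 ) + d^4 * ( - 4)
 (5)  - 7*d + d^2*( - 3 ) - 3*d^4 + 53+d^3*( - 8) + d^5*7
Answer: 2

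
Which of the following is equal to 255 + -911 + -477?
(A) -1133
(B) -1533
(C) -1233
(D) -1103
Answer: A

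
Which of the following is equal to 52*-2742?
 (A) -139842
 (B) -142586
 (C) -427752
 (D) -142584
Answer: D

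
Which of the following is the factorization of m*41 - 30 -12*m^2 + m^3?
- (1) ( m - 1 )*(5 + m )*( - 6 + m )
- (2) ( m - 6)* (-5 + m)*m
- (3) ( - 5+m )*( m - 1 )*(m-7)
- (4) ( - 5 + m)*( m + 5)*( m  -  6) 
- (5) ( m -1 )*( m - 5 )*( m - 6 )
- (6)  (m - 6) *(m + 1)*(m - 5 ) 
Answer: 5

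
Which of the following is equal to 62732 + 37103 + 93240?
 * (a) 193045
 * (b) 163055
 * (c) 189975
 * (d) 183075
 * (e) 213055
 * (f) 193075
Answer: f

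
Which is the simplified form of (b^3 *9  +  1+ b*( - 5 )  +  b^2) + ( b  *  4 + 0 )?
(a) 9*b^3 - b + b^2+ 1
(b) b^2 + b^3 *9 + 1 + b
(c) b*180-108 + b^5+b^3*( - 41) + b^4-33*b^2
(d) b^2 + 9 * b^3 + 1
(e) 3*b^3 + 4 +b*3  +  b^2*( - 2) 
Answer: a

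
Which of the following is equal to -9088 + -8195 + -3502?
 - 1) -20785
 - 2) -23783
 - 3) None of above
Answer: 1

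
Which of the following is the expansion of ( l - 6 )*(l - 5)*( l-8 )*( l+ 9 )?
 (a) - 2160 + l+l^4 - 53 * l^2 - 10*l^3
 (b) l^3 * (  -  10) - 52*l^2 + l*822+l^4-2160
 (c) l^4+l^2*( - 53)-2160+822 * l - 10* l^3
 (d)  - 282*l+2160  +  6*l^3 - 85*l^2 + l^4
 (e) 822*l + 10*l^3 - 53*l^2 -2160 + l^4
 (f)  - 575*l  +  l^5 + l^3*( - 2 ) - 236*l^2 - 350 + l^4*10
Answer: c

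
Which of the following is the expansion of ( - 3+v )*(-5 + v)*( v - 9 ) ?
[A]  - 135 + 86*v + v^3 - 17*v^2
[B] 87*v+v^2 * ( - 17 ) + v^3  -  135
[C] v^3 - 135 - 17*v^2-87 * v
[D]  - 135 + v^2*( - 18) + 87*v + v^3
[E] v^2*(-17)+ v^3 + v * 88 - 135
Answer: B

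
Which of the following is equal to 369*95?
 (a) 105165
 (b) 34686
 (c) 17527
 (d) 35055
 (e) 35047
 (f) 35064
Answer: d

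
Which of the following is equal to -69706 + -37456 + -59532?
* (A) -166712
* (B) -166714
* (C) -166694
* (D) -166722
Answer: C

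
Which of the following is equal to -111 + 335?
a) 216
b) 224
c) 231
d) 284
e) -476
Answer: b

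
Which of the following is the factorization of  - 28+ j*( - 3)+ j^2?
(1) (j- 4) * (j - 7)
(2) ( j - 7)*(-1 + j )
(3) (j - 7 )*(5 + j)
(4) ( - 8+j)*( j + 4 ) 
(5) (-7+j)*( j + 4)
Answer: 5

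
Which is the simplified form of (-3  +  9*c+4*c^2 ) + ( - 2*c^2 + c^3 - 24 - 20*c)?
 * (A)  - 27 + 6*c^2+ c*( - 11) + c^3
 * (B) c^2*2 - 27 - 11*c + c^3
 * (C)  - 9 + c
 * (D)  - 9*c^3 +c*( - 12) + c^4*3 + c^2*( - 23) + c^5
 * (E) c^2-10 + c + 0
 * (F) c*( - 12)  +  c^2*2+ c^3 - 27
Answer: B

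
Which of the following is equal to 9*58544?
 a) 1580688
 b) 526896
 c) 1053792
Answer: b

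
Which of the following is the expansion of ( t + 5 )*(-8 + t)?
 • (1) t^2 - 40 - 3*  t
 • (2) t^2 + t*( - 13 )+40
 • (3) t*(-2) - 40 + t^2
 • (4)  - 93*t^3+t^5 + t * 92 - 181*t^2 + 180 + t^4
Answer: 1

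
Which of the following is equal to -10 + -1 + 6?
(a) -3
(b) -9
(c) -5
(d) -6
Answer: c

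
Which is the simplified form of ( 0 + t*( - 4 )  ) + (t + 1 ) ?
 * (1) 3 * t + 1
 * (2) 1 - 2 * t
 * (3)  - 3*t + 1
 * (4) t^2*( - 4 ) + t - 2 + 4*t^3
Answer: 3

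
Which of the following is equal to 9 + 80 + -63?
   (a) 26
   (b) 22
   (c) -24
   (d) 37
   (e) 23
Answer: a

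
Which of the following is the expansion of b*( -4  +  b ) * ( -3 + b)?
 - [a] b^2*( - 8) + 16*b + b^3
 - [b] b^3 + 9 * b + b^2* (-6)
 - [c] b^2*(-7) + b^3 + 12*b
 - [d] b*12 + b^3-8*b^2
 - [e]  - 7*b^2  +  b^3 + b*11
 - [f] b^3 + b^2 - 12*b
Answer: c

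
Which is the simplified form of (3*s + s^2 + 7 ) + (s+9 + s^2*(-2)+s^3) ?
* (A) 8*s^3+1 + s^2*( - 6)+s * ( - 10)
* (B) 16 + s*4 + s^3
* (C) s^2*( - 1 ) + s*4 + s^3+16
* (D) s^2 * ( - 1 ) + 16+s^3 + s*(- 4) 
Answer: C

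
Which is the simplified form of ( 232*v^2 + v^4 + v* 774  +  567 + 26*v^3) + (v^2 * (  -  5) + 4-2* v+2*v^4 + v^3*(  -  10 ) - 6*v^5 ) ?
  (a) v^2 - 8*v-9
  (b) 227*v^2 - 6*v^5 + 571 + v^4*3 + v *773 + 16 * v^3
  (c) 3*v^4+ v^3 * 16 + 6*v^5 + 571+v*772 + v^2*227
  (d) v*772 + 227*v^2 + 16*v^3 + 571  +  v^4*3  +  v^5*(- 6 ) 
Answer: d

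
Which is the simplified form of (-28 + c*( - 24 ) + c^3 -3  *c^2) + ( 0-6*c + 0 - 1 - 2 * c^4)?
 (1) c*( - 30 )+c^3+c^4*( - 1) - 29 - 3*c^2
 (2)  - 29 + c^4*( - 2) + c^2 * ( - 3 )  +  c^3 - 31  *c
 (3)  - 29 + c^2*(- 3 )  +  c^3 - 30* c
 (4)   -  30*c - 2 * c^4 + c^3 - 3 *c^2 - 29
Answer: 4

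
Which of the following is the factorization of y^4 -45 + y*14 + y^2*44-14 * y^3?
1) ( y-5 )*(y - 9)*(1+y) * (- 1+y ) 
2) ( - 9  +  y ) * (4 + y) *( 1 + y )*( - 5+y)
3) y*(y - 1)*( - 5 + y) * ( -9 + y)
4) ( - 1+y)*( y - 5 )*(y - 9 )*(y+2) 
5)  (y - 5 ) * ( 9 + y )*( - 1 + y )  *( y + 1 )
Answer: 1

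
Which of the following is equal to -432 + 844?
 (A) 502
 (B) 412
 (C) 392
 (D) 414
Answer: B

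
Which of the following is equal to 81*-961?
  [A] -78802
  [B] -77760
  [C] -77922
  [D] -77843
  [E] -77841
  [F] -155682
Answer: E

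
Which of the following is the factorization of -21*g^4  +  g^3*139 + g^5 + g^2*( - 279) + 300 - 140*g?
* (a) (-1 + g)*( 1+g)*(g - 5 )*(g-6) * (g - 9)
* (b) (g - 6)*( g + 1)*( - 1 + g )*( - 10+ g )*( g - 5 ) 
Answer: b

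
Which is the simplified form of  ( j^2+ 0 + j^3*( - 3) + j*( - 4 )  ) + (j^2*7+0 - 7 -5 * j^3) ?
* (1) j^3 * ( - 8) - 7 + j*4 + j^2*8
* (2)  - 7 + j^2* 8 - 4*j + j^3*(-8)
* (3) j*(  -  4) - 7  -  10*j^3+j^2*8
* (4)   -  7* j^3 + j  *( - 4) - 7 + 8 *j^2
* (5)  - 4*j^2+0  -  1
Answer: 2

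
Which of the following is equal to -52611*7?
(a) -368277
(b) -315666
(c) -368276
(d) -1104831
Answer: a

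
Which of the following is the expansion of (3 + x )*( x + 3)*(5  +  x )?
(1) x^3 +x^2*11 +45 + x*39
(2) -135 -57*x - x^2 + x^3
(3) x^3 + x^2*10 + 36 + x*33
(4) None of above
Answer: 1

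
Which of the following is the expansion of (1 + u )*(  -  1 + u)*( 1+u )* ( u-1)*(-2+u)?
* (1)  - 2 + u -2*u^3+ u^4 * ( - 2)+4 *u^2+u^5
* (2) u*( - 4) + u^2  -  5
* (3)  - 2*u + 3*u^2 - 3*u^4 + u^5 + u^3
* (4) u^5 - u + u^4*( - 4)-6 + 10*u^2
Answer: 1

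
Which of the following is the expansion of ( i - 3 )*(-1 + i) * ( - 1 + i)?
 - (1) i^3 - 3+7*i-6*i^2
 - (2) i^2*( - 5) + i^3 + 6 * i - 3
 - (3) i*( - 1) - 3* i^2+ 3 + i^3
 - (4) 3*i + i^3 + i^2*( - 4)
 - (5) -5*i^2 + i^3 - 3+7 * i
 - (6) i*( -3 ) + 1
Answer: 5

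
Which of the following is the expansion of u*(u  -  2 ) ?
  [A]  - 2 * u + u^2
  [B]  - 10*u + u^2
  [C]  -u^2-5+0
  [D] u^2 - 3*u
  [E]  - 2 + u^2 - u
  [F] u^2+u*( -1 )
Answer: A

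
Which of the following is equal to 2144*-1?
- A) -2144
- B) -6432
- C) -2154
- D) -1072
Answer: A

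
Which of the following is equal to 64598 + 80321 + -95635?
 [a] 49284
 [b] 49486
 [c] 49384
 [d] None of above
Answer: a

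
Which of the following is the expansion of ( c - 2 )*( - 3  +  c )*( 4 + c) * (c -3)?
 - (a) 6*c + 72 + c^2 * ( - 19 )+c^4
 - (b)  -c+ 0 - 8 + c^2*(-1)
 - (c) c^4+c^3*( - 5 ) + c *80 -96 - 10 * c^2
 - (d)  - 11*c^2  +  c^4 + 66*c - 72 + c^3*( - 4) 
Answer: d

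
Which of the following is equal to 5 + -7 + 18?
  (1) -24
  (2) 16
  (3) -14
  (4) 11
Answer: 2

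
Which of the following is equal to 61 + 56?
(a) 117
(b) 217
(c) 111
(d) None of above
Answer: a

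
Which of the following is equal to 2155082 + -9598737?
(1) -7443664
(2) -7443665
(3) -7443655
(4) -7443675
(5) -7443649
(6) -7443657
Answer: 3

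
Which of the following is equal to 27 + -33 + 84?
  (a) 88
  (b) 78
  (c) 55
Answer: b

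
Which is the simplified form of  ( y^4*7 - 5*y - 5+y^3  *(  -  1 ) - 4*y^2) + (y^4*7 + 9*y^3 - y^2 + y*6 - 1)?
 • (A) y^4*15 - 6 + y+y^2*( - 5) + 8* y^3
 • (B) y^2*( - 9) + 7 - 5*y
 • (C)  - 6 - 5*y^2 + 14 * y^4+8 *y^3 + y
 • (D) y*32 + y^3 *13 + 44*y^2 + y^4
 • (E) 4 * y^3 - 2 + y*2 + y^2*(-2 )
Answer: C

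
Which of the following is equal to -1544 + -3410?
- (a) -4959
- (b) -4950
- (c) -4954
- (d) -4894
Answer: c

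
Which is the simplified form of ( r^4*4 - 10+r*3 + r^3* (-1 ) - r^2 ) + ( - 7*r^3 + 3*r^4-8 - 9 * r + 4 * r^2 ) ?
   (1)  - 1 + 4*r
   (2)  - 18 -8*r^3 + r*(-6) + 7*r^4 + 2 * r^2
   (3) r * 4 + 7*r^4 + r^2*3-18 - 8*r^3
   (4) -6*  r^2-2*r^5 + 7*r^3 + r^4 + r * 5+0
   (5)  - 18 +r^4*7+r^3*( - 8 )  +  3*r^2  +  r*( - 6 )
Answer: 5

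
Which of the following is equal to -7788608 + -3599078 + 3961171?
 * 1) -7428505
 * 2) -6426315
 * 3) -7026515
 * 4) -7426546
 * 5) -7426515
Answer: 5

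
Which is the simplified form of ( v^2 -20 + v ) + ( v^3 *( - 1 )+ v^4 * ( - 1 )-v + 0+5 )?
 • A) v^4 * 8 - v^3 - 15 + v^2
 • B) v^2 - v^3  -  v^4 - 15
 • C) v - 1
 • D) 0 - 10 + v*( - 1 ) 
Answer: B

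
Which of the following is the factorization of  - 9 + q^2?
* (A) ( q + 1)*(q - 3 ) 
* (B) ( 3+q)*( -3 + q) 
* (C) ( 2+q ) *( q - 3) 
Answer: B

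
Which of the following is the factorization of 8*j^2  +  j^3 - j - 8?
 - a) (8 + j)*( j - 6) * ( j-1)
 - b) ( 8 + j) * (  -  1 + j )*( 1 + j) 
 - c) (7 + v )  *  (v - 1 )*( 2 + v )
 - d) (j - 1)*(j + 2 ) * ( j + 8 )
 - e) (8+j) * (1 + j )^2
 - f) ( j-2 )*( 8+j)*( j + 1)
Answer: b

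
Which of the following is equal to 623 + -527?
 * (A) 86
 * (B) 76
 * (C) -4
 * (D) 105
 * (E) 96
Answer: E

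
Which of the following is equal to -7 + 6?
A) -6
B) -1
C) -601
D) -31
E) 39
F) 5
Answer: B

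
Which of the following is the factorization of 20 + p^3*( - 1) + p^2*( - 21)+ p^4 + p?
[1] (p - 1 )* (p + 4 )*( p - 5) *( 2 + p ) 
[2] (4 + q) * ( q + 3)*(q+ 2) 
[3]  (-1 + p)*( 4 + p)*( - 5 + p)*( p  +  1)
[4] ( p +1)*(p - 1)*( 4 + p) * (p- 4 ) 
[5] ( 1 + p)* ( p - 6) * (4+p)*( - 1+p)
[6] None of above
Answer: 3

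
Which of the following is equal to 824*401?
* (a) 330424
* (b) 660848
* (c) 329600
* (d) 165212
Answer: a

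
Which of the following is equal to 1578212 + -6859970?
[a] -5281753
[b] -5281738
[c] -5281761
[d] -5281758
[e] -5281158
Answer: d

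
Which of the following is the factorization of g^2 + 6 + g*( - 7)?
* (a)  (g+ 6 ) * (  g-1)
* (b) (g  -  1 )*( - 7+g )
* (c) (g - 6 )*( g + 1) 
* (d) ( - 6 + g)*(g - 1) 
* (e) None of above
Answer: d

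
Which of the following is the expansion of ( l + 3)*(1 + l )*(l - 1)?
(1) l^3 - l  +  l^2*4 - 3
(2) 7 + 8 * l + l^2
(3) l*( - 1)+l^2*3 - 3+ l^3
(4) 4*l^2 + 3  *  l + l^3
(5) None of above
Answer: 3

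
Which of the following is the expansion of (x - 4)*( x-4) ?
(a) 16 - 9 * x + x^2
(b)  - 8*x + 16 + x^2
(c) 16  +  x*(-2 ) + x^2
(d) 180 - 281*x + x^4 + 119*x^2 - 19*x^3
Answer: b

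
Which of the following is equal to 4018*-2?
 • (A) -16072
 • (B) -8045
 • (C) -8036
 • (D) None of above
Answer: C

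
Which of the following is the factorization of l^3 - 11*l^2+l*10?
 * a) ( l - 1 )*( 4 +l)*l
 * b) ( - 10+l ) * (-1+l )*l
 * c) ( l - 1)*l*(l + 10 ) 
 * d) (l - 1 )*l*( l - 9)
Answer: b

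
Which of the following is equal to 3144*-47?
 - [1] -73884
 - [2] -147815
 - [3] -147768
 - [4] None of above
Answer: 3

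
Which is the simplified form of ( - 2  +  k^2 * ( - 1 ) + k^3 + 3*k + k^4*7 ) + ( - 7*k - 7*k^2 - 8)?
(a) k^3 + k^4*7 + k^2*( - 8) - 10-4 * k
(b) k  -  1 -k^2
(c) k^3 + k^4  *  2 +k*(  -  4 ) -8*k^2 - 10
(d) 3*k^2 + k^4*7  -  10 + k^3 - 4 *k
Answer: a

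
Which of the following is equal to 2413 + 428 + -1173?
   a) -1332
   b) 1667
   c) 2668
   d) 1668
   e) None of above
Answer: d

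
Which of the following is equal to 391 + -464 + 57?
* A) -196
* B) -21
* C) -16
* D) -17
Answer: C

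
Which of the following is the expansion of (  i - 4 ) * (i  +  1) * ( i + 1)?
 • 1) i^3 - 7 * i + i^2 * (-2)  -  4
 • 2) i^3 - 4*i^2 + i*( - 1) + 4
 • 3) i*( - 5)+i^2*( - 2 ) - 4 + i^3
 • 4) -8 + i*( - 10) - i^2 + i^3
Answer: 1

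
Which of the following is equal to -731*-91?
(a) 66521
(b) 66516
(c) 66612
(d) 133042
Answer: a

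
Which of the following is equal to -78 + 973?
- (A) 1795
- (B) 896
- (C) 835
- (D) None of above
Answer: D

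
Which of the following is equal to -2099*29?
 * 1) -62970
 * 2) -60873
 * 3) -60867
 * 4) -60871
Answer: 4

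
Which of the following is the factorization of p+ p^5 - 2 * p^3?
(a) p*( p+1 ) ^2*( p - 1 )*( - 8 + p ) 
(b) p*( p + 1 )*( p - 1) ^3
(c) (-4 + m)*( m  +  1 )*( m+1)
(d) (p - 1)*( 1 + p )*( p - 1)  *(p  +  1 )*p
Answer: d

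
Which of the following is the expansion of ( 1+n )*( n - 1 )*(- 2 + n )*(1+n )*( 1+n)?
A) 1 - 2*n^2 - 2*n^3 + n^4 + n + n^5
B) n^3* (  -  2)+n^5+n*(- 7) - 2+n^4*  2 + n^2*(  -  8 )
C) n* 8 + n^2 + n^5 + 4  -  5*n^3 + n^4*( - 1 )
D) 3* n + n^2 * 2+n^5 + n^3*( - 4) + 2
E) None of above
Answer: E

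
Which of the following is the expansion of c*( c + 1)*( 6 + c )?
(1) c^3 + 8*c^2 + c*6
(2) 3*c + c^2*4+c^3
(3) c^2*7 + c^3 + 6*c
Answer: 3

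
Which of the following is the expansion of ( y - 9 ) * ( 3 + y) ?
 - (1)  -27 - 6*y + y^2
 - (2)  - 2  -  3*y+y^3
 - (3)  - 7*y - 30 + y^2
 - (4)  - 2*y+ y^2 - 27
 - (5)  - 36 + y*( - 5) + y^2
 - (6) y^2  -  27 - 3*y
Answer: 1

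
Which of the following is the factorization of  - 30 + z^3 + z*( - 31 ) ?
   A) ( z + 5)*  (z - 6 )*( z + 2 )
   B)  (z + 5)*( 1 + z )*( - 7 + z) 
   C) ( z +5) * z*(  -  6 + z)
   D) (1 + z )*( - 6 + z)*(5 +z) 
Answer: D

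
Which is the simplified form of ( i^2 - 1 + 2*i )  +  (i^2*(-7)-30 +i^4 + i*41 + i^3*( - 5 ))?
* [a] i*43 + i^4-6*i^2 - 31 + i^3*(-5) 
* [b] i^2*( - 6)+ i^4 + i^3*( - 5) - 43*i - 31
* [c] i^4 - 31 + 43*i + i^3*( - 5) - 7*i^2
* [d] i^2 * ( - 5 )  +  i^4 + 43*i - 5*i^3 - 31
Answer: a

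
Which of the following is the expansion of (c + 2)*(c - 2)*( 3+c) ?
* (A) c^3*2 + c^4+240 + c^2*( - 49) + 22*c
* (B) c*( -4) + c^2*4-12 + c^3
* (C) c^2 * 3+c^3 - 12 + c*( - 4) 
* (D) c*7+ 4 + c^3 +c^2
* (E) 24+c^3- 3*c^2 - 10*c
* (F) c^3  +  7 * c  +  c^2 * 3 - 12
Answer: C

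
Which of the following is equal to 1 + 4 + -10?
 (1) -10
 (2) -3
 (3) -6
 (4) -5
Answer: 4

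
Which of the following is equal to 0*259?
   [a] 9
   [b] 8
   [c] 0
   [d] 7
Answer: c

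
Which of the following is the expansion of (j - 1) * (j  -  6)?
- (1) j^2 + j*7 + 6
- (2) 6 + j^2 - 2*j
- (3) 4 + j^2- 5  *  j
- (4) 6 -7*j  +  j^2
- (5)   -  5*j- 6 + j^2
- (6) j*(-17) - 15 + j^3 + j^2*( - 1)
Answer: 4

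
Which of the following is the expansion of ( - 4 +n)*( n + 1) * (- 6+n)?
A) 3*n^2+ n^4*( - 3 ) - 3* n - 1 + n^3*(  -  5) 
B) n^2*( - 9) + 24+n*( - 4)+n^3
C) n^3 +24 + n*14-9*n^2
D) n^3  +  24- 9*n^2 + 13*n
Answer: C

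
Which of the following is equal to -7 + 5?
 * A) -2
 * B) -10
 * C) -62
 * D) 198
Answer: A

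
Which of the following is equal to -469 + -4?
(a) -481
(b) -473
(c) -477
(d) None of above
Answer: b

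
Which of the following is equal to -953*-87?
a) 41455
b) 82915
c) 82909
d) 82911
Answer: d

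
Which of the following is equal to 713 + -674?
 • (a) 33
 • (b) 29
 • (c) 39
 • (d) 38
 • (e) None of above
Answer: c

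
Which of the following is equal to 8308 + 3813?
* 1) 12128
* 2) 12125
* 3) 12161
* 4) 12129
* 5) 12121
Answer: 5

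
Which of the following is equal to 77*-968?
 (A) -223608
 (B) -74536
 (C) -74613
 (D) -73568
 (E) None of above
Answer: B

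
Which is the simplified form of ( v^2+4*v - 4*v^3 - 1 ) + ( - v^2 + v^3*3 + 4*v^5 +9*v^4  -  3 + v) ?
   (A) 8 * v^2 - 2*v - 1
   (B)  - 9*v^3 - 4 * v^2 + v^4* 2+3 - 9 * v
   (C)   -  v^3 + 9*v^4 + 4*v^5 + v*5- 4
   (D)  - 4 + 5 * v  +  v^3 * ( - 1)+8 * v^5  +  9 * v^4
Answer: C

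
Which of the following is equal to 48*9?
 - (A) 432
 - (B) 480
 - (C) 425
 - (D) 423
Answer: A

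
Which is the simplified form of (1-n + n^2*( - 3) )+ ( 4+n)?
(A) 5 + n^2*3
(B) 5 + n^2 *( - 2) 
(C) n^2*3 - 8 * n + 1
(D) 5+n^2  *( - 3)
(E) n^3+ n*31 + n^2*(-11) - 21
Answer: D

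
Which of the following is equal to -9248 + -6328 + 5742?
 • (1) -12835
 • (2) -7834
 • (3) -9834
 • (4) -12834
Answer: 3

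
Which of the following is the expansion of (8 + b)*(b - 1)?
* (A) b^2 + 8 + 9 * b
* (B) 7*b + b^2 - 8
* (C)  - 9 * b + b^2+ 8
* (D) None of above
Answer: B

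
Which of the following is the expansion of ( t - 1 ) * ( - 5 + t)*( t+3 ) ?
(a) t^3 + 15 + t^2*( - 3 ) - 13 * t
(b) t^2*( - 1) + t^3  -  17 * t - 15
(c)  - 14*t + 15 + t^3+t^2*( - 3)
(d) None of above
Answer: a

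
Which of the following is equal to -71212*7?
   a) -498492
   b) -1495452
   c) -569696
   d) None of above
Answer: d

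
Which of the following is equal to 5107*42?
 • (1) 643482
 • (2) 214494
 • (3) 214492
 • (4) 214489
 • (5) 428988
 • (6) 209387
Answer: 2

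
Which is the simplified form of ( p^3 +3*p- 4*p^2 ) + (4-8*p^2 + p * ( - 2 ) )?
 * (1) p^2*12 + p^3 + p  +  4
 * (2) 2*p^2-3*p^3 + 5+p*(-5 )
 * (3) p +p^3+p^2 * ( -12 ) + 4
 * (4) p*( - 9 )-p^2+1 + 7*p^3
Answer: 3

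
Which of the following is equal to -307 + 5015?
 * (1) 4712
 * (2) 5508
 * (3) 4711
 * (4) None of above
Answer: 4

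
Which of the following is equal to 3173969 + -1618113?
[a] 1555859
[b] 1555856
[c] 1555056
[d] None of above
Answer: b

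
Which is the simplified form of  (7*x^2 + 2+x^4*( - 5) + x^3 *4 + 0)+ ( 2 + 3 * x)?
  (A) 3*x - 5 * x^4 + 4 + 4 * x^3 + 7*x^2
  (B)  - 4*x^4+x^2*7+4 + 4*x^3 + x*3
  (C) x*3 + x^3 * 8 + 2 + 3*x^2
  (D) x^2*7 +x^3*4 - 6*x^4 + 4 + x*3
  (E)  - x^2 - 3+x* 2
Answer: A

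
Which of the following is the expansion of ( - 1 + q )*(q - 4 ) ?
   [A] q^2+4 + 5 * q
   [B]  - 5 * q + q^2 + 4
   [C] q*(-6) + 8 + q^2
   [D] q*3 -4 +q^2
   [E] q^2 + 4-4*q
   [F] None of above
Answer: B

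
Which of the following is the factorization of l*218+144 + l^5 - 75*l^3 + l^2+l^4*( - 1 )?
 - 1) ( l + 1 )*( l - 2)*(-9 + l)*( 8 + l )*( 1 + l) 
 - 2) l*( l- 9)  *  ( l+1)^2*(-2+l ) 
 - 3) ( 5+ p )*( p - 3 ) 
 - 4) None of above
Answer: 1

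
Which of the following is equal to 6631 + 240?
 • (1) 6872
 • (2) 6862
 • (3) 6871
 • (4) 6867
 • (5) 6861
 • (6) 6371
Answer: 3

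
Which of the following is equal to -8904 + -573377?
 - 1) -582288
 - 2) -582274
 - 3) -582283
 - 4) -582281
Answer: 4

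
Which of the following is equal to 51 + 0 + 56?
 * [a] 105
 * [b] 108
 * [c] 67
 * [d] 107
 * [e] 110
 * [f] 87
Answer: d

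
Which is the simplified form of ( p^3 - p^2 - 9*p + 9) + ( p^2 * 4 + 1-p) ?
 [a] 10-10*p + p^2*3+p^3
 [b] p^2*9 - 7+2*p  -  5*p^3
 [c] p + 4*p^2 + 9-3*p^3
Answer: a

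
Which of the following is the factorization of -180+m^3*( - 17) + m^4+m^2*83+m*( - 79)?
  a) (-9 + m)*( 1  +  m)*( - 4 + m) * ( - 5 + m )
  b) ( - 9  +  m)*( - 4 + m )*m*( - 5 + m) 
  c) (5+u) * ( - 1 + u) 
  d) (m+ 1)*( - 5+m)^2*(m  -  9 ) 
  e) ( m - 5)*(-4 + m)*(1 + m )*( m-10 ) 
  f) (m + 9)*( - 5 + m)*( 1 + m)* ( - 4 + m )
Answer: a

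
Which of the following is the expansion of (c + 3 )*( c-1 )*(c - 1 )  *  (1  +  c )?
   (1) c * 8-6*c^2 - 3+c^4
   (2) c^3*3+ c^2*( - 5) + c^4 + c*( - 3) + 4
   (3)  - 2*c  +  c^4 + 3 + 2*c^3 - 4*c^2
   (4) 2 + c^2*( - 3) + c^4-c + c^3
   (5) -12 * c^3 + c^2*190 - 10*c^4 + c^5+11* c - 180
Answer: 3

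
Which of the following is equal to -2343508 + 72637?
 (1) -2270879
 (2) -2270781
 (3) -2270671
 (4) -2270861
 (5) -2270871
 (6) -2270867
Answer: 5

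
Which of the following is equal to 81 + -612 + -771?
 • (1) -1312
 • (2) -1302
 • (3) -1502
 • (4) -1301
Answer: 2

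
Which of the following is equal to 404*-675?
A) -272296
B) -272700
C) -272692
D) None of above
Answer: B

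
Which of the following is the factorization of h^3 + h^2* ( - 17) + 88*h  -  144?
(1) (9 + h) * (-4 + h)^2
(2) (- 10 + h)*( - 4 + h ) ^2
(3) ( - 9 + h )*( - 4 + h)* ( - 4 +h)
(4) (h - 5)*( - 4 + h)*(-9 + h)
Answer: 3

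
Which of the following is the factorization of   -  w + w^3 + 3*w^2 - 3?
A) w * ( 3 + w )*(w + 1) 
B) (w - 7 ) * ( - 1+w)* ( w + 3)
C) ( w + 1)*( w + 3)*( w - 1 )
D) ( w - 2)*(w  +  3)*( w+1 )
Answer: C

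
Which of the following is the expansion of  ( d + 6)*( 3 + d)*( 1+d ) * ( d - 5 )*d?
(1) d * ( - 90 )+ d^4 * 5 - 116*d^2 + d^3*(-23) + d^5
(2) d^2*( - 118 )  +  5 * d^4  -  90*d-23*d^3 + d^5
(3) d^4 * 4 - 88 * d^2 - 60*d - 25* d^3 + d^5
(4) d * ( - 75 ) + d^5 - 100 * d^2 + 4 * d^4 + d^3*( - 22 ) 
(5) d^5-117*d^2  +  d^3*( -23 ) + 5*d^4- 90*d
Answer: 5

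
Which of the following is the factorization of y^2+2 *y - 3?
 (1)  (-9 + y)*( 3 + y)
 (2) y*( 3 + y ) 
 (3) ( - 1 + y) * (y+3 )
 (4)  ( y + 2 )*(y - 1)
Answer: 3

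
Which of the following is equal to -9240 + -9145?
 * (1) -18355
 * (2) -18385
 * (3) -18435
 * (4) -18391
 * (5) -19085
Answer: 2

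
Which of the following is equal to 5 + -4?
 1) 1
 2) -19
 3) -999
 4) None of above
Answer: 1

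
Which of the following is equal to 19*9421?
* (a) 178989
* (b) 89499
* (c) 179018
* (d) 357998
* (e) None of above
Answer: e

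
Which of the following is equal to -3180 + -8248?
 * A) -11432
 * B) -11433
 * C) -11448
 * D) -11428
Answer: D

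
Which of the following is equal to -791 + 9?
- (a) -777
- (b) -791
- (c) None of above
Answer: c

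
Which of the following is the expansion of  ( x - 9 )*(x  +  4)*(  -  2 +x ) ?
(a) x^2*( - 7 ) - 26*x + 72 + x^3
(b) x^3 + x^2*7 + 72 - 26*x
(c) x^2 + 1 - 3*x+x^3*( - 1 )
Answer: a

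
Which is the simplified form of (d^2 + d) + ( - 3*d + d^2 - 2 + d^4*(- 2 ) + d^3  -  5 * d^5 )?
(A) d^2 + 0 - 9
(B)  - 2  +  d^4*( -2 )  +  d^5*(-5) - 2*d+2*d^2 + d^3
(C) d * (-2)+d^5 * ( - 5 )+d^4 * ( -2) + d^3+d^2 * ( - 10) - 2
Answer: B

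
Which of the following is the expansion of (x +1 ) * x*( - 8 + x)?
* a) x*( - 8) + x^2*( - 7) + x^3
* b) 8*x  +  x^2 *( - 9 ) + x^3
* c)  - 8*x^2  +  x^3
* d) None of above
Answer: a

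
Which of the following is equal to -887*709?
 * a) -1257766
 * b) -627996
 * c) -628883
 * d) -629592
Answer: c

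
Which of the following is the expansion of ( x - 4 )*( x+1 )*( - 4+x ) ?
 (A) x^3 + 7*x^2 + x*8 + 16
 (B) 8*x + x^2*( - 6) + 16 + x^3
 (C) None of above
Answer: C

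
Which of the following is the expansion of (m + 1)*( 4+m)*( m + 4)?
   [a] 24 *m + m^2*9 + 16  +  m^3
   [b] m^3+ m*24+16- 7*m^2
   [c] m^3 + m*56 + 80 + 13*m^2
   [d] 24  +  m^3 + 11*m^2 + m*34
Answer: a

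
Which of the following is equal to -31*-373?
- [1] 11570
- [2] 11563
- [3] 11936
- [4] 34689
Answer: 2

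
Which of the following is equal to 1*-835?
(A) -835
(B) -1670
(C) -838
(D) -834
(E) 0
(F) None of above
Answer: A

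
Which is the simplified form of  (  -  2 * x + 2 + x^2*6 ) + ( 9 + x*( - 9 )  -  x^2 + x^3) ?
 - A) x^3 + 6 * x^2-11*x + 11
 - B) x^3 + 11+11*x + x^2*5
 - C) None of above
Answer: C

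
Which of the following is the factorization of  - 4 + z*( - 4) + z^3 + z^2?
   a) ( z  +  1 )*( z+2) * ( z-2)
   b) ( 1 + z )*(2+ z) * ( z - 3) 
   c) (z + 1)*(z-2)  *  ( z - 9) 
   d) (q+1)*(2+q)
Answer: a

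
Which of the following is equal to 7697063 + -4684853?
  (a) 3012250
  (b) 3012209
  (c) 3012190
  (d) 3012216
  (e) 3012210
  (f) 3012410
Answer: e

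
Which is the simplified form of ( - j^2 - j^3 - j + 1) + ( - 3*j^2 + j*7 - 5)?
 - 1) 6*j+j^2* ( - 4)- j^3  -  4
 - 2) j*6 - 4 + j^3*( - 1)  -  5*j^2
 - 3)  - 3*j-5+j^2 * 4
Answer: 1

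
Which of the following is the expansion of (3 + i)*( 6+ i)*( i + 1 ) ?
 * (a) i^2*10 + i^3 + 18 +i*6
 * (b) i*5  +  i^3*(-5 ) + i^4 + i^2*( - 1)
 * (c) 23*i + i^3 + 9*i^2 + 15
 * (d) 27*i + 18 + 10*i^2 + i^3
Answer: d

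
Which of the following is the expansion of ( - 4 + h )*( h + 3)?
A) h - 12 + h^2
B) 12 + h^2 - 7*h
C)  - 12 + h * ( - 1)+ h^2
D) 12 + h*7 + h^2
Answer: C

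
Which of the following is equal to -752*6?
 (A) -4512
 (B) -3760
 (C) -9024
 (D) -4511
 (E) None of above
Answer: A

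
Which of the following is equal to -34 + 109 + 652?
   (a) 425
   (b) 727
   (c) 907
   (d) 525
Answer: b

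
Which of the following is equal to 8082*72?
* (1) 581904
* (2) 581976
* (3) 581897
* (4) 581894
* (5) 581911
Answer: 1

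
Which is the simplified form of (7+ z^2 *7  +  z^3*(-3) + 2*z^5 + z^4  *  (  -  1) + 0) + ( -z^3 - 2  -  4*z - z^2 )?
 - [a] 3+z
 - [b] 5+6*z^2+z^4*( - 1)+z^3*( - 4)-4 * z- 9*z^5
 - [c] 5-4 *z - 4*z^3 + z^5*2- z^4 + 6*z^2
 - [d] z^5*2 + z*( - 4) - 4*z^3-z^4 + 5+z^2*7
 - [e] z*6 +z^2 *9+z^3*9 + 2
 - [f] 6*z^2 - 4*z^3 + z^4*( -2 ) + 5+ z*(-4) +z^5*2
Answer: c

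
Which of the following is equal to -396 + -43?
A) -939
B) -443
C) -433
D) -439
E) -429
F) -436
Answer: D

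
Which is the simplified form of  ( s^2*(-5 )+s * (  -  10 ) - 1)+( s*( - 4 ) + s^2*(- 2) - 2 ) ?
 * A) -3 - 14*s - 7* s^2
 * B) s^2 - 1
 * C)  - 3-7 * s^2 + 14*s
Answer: A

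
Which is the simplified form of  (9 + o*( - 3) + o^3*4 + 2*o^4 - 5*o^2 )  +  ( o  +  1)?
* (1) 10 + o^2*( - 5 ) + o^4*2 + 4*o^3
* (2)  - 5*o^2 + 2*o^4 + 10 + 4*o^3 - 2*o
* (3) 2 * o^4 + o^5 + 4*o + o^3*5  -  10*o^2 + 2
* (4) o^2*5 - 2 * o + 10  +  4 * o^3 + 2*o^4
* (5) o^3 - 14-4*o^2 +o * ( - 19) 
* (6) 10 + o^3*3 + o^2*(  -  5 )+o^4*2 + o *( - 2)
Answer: 2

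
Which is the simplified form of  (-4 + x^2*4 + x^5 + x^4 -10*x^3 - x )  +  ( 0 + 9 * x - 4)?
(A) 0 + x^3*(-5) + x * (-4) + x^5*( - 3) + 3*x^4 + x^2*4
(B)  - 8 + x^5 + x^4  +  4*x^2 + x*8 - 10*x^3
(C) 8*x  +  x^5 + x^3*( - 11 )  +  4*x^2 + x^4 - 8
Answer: B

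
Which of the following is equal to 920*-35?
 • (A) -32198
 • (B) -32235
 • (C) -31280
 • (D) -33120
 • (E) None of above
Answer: E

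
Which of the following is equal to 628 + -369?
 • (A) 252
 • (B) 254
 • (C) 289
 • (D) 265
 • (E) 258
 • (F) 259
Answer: F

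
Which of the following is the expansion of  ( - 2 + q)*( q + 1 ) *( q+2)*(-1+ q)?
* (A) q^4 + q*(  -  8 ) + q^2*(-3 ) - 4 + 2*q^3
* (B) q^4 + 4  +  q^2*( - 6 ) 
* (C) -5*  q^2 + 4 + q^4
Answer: C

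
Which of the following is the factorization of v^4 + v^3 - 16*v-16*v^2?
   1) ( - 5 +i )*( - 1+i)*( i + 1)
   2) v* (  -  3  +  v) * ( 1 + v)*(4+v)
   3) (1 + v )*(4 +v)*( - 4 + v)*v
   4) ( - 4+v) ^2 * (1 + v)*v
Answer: 3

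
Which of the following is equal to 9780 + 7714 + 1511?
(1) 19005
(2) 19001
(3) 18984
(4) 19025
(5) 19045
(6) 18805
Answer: 1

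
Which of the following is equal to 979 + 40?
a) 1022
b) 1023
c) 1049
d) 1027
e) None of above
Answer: e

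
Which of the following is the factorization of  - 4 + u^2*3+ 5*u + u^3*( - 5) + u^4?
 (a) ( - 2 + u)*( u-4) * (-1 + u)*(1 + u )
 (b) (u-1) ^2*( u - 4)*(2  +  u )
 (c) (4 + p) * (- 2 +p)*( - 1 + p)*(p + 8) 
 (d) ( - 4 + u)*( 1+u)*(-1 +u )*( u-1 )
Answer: d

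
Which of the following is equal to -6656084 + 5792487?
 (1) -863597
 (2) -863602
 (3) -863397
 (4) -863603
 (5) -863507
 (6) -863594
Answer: 1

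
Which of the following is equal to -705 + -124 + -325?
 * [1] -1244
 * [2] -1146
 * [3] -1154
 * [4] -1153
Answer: 3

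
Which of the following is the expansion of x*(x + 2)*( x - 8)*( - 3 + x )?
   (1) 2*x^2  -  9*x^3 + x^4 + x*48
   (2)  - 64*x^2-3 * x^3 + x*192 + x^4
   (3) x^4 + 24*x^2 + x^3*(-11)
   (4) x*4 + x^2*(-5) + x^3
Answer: 1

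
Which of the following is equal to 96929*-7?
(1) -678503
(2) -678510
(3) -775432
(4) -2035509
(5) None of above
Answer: 1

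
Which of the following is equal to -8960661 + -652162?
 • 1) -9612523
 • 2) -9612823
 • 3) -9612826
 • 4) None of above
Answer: 2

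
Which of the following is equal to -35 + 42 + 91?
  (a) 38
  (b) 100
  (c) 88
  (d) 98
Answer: d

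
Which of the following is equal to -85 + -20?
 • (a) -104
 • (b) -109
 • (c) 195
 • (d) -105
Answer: d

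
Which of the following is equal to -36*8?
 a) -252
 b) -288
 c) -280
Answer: b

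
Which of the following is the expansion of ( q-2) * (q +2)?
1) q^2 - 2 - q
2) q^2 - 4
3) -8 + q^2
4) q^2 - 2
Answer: 2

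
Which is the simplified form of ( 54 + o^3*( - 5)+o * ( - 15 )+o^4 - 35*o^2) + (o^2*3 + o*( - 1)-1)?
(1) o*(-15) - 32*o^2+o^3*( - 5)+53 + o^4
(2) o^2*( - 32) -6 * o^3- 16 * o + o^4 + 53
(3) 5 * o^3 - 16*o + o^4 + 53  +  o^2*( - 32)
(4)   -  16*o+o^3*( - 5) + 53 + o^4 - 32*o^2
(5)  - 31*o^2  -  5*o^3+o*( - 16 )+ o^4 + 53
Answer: 4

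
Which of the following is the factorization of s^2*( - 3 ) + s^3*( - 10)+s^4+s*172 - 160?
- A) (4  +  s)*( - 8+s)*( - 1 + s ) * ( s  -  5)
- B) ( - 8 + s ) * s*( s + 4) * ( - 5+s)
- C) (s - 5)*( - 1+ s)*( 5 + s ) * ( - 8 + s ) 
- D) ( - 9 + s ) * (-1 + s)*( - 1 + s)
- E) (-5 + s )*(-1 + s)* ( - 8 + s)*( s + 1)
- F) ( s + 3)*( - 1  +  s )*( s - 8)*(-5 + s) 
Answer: A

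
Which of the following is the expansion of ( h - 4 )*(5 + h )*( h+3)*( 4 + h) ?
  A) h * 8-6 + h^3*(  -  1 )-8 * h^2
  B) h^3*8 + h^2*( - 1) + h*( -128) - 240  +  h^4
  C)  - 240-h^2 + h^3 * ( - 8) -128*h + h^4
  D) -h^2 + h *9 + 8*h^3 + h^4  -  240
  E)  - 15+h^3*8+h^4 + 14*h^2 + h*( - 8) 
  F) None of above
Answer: B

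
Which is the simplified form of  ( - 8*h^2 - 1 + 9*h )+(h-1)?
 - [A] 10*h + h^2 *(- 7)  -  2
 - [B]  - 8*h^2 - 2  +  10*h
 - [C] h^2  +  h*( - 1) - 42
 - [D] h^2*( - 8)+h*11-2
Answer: B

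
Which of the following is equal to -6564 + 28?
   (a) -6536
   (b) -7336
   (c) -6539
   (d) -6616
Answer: a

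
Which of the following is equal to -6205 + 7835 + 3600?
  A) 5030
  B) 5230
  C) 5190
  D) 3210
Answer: B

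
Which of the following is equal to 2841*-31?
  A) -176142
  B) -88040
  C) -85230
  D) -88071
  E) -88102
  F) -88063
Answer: D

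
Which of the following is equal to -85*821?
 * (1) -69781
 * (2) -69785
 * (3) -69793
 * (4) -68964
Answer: 2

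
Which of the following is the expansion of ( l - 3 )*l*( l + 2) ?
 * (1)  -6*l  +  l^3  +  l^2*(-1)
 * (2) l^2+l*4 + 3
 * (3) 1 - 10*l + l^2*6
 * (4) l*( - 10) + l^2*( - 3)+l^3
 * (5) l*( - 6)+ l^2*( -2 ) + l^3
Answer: 1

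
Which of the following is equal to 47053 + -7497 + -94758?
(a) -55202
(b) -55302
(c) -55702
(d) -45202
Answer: a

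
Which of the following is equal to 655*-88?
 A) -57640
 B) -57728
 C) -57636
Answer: A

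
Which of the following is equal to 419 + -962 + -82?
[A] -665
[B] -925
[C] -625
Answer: C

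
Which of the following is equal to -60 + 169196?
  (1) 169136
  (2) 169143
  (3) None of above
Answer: 1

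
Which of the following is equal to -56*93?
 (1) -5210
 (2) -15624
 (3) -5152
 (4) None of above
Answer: 4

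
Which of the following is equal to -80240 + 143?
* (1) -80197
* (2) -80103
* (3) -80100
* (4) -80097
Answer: 4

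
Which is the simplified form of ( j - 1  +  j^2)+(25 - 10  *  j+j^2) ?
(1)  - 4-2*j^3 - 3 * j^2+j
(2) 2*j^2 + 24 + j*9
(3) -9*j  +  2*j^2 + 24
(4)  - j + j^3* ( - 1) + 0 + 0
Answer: 3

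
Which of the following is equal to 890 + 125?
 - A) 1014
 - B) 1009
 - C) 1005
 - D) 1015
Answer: D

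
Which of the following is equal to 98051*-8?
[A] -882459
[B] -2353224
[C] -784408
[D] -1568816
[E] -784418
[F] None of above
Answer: C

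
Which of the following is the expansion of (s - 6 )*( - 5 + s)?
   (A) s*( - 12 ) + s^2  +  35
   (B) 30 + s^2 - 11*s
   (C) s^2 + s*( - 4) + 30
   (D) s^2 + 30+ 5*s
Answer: B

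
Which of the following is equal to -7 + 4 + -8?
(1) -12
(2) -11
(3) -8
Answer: 2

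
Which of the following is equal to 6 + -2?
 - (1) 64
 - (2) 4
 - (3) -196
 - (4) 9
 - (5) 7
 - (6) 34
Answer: 2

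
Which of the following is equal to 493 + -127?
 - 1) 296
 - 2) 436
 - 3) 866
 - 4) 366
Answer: 4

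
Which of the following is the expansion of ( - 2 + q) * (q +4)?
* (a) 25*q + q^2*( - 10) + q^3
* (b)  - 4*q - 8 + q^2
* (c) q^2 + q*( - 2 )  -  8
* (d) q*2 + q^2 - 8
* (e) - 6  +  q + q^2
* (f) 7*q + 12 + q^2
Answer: d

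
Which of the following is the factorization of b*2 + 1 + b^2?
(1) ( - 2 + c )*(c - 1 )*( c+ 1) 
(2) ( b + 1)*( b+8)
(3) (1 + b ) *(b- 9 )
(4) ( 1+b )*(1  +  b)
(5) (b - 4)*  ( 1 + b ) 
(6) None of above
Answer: 4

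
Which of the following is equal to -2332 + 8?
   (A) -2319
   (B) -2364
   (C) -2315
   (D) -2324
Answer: D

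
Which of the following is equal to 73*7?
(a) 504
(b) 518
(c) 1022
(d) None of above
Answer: d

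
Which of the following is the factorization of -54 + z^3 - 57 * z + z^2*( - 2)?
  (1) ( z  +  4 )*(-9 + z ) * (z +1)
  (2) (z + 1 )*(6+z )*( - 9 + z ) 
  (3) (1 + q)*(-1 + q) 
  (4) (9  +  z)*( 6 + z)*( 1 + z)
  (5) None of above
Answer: 2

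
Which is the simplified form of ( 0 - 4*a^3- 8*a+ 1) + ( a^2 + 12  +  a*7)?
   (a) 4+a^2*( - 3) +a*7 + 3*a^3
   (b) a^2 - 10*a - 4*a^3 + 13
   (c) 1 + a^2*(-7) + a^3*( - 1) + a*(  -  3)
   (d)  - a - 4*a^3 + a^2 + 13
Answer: d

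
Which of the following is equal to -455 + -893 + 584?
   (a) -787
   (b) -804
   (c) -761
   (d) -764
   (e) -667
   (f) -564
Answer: d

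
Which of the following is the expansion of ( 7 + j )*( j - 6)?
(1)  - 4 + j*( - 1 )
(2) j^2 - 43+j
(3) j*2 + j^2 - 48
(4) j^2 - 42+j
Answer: 4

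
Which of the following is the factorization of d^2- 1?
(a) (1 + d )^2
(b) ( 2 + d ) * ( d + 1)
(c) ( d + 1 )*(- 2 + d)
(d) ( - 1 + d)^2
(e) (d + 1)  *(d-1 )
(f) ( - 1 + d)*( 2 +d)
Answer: e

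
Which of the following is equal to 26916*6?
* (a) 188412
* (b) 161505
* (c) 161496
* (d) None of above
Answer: c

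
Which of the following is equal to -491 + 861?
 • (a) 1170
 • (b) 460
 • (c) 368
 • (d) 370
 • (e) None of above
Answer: d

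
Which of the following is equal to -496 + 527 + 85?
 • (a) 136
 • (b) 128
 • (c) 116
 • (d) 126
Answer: c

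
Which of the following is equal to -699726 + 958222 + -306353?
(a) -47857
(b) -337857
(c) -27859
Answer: a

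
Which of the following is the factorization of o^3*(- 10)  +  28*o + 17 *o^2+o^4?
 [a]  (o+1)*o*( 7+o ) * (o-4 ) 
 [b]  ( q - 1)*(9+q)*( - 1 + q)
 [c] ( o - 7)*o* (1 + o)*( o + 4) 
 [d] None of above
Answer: d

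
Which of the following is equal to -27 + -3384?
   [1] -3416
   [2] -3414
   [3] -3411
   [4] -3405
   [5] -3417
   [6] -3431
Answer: 3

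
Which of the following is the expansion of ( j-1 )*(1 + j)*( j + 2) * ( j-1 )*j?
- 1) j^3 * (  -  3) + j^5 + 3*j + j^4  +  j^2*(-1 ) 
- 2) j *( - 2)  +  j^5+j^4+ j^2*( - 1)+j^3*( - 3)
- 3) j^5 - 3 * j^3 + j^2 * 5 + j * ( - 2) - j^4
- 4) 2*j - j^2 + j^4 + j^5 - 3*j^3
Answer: 4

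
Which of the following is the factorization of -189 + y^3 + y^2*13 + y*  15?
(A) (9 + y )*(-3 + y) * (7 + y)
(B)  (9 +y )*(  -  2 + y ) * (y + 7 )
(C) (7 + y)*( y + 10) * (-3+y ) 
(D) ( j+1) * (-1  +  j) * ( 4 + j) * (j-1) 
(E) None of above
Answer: A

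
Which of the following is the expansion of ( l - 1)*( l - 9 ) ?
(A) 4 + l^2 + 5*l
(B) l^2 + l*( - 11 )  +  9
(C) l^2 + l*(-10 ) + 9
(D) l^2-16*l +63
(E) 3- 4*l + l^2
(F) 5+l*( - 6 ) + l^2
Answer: C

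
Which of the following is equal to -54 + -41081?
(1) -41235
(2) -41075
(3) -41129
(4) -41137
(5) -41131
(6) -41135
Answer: 6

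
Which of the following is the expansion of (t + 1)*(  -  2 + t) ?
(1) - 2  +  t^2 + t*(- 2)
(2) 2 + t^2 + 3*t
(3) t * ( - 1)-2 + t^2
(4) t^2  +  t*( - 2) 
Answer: 3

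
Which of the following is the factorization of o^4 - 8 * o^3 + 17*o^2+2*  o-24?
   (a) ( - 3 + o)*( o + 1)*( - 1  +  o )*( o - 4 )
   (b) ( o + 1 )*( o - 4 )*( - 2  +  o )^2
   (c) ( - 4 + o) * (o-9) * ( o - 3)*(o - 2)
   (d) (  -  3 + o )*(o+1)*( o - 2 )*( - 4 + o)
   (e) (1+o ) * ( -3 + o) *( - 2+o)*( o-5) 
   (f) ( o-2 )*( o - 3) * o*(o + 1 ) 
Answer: d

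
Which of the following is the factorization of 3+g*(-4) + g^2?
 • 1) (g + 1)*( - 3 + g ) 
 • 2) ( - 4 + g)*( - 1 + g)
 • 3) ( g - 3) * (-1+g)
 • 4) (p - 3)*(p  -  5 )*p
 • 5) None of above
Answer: 3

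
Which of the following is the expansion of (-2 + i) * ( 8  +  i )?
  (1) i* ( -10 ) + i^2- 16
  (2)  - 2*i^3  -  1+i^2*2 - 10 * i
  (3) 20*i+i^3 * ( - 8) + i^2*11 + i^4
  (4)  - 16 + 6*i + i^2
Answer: 4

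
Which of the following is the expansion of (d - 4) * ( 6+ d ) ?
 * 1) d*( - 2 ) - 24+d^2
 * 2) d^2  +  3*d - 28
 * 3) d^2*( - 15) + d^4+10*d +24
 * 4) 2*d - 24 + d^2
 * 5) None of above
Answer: 4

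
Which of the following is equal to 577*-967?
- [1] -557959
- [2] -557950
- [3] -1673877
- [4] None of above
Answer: 1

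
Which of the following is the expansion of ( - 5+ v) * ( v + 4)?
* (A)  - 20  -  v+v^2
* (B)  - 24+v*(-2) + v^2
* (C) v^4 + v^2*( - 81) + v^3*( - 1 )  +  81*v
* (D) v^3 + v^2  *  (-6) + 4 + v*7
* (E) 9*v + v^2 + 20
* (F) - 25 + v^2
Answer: A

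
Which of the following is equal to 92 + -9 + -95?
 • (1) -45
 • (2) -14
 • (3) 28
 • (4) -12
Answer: 4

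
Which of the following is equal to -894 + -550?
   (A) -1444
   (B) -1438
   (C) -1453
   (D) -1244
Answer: A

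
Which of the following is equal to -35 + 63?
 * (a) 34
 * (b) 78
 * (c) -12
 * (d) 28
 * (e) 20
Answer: d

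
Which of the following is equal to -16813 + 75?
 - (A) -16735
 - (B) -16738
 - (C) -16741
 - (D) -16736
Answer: B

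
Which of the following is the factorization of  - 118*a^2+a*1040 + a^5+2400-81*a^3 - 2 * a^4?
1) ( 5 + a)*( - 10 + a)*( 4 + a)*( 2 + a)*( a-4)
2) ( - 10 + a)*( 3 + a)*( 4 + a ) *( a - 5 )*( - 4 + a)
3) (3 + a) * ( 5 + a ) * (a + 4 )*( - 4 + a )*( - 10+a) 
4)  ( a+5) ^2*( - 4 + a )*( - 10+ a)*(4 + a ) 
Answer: 3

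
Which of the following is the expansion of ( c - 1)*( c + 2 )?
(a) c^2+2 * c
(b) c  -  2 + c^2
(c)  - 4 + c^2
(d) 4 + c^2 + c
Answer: b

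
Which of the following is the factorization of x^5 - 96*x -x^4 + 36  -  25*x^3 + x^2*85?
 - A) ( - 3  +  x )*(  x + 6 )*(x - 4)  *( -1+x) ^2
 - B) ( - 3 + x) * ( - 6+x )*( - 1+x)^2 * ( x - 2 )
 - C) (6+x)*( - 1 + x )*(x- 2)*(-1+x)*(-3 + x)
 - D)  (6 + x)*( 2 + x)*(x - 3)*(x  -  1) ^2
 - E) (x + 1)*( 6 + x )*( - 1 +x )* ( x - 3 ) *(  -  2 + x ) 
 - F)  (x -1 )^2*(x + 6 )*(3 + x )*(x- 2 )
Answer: C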